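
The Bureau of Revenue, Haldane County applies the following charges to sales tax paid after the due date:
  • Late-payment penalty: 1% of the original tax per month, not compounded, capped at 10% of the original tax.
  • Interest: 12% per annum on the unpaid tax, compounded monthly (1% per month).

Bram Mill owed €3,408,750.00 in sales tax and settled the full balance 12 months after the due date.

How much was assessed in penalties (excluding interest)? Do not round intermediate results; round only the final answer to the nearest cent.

Penalty (uncapped): 12 × 1% × €3,408,750.00 = €409,050.00; cap = 10% × €3,408,750.00 = €340,875.00 → penalty = €340,875.00

€340,875.00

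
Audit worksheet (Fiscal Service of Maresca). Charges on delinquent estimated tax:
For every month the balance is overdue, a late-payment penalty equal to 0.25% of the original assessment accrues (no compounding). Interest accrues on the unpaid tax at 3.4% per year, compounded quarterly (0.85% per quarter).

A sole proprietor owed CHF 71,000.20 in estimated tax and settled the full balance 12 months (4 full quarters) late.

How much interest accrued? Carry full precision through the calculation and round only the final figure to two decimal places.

Interest: CHF 71,000.20 × ((1 + 0.0085)^4 − 1) = CHF 71,000.20 × 0.0344360… = CHF 2,444.9602…

CHF 2,444.96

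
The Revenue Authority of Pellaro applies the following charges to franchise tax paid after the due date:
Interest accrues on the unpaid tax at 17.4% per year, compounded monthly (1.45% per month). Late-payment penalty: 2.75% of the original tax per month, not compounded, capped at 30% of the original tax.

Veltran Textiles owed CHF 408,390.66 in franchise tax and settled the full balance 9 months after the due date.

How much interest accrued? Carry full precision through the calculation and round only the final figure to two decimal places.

CHF 56,492.98

Interest: CHF 408,390.66 × ((1 + 0.0145)^9 − 1) = CHF 408,390.66 × 0.1383307… = CHF 56,492.9805…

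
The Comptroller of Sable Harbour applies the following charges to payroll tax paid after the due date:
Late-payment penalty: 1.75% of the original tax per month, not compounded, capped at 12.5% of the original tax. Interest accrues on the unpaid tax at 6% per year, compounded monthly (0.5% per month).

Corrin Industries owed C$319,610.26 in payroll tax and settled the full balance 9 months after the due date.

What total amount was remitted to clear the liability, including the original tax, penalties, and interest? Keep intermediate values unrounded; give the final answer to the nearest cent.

C$374,235.03

Penalty (uncapped): 9 × 1.75% × C$319,610.26 = C$50,338.62…; cap = 12.5% × C$319,610.26 = C$39,951.28… → penalty = C$39,951.28…
Interest: C$319,610.26 × ((1 + 0.005)^9 − 1) = C$319,610.26 × 0.0459106… = C$14,673.4921…
Total = C$319,610.26 + C$39,951.2825 + C$14,673.4921… = C$374,235.03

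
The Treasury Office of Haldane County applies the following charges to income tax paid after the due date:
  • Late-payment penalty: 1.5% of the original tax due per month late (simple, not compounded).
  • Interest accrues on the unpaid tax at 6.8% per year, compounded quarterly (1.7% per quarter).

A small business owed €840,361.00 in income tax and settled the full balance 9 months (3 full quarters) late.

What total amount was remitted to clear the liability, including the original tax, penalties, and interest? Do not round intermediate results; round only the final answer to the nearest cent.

€997,400.87

Late-payment penalty = 1.5% × €840,361.00 × 9 mo = €113,448.74…
Interest: €840,361.00 × ((1 + 0.017)^3 − 1) = €840,361.00 × 0.0518719… = €43,591.1327…
Total = €840,361.00 + €113,448.7350 + €43,591.1327… = €997,400.87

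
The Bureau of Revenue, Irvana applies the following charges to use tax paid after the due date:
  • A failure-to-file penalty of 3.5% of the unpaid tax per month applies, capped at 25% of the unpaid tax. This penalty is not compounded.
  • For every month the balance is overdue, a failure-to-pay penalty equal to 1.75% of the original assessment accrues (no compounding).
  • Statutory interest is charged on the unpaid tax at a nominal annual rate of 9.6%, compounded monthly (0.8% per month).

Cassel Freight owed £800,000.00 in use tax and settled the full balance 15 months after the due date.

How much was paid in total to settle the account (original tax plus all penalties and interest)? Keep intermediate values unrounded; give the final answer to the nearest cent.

£1,311,566.92

Failure-to-file: 15 × 3.5% × £800,000.00 = £420,000.00, capped at 25% × £800,000.00 = £200,000.00
Failure-to-pay penalty: 15 × 1.75% × £800,000.00 = £210,000.00
Interest: £800,000.00 × ((1 + 0.008)^15 − 1) = £800,000.00 × 0.1269587… = £101,566.9206…
Total = £800,000.00 + £410,000.0000 + £101,566.9206… = £1,311,566.92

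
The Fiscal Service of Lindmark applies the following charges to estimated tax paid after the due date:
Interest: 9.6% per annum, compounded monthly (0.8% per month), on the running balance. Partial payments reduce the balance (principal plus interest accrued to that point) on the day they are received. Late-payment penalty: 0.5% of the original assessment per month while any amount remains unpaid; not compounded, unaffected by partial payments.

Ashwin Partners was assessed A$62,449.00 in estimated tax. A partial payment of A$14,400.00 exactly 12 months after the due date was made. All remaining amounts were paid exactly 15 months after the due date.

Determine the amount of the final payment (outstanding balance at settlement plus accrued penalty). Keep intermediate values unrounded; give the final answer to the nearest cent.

Balance at month 12: A$62,449.0000 × (1 + 0.008)^12 = A$68,715.0511…
After A$14,400.00 payment: A$68,715.0511… − A$14,400.00 = A$54,315.0511…
Balance at month 15: A$54,315.0511… × (1 + 0.008)^3 = A$55,629.0686…
Penalty: 15 × 0.5% × A$62,449.00 = A$4,683.68…
Final settlement = outstanding balance + penalty = A$55,629.0686… + A$4,683.68… = A$60,312.74

A$60,312.74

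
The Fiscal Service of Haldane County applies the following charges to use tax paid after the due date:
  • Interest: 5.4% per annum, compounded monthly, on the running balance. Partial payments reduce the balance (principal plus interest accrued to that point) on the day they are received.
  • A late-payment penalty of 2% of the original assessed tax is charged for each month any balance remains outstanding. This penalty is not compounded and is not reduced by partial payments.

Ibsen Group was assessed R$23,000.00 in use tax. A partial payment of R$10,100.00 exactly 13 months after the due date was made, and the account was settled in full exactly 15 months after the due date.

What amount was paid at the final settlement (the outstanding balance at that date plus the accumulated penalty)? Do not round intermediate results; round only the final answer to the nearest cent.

R$21,311.27

Monthly rate = 5.4% ÷ 12 = 0.45%
Balance at month 13: R$23,000.0000 × (1 + 0.0045)^13 = R$24,382.4347…
After R$10,100.00 payment: R$24,382.4347… − R$10,100.00 = R$14,282.4347…
Balance at month 15: R$14,282.4347… × (1 + 0.0045)^2 = R$14,411.2659…
Penalty: 15 × 2% × R$23,000.00 = R$6,900.00
Final settlement = outstanding balance + penalty = R$14,411.2659… + R$6,900.00 = R$21,311.27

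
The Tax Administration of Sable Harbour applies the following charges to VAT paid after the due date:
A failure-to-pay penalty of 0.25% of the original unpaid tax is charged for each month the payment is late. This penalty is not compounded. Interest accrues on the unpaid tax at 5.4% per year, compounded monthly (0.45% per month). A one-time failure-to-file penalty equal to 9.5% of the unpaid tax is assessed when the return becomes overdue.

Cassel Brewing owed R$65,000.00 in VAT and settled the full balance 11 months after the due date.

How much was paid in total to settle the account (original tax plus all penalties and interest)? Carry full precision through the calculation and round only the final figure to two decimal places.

Failure-to-file penalty: 9.5% × R$65,000.00 = R$6,175.00
Failure-to-pay penalty: 11 × 0.25% × R$65,000.00 = R$1,787.50
Interest: R$65,000.00 × ((1 + 0.0045)^11 − 1) = R$65,000.00 × 0.0506289… = R$3,290.8799…
Total = R$65,000.00 + R$7,962.5000 + R$3,290.8799… = R$76,253.38

R$76,253.38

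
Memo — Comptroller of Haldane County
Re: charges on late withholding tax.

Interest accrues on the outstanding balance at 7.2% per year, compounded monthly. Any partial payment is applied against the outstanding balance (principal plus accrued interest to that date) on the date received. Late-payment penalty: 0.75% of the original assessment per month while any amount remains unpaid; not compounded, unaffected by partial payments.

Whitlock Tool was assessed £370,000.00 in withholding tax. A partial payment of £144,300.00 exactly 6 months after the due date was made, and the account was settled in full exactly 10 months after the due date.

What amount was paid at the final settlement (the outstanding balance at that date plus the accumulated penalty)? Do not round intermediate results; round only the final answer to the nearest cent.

£272,764.60

Monthly rate = 7.2% ÷ 12 = 0.6%
Balance at month 6: £370,000.0000 × (1 + 0.006)^6 = £383,521.4056…
After £144,300.00 payment: £383,521.4056… − £144,300.00 = £239,221.4056…
Balance at month 10: £239,221.4056… × (1 + 0.006)^4 = £245,014.5982…
Penalty: 10 × 0.75% × £370,000.00 = £27,750.00
Final settlement = outstanding balance + penalty = £245,014.5982… + £27,750.00 = £272,764.60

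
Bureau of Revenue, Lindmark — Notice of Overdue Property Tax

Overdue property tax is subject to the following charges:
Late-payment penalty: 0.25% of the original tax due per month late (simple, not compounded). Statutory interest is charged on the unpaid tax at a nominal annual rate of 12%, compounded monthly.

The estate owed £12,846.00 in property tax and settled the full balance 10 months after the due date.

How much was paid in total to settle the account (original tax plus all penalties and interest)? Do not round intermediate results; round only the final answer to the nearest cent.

Late-payment penalty: 10 × 0.25% × £12,846.00 = £321.15
Interest (12%/yr ÷ 12 = 1%/month): £12,846.00 × ((1 + 0.01)^10 − 1) = £1,343.9758…
Total = £12,846.00 + £321.1500 + £1,343.9758… = £14,511.13

£14,511.13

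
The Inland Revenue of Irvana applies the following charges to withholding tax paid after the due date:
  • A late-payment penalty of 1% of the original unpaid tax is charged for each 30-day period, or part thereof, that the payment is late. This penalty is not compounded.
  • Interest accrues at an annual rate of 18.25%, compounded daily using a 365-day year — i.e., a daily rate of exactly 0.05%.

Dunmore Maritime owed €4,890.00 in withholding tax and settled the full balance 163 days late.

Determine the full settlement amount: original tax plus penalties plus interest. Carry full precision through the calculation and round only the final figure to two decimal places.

Penalty periods: ⌈163/30⌉ = 6; penalty = 6 × 1% × €4,890.00 = €293.40
Interest: €4,890.00 × ((1 + 0.0005)^163 − 1) = €4,890.00 × 0.08489112… = €415.1176…
Total = €4,890.00 + €293.4000 + €415.1176… = €5,598.52

€5,598.52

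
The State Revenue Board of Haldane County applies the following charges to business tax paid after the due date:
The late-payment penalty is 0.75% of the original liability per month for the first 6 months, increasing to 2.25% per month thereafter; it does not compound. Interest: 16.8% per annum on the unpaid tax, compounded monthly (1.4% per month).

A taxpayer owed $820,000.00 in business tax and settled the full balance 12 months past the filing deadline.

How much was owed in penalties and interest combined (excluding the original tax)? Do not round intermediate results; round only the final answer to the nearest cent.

$296,478.49

Penalty, months 1–6: 6 × 0.75% × $820,000.00 = $36,900.00
Penalty, months 7–12: 6 × 2.25% × $820,000.00 = $110,700.00
Interest: $820,000.00 × ((1 + 0.014)^12 − 1) = $820,000.00 × 0.1815591… = $148,878.4857…
Penalties + interest = $147,600.0000 + $148,878.4857… = $296,478.49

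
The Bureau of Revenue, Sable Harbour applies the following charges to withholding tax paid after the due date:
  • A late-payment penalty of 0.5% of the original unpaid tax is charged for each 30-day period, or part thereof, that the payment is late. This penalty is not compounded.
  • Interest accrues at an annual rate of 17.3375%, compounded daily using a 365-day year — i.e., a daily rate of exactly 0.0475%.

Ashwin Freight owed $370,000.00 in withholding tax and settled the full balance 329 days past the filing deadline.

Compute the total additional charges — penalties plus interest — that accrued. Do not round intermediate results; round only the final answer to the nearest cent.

Penalty periods: ⌈329/30⌉ = 11; penalty = 11 × 0.5% × $370,000.00 = $20,350.00
Interest: $370,000.00 × ((1 + 0.000475)^329 − 1) = $370,000.00 × 0.16910430… = $62,568.5894…
Penalties + interest = $20,350.0000 + $62,568.5894… = $82,918.59

$82,918.59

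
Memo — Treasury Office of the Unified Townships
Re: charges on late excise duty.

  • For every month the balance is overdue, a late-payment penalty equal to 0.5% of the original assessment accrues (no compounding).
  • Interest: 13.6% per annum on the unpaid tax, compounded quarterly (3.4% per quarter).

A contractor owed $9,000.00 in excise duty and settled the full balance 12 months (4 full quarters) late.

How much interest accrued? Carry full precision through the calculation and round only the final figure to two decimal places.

$1,287.85

Interest: $9,000.00 × ((1 + 0.034)^4 − 1) = $9,000.00 × 0.1430946… = $1,287.8510…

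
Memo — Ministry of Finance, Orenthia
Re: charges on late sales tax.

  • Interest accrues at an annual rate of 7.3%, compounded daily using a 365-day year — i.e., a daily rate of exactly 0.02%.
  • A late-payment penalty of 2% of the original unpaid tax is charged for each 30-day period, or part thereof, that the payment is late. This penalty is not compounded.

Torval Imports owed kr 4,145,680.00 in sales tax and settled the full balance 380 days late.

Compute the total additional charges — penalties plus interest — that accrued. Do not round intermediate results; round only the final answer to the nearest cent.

Penalty periods: ⌈380/30⌉ = 13; penalty = 13 × 2% × kr 4,145,680.00 = kr 1,077,876.80
Interest: kr 4,145,680.00 × ((1 + 0.0002)^380 − 1) = kr 4,145,680.00 × 0.07895438… = kr 327,319.5740…
Penalties + interest = kr 1,077,876.8000 + kr 327,319.5740… = kr 1,405,196.37

kr 1,405,196.37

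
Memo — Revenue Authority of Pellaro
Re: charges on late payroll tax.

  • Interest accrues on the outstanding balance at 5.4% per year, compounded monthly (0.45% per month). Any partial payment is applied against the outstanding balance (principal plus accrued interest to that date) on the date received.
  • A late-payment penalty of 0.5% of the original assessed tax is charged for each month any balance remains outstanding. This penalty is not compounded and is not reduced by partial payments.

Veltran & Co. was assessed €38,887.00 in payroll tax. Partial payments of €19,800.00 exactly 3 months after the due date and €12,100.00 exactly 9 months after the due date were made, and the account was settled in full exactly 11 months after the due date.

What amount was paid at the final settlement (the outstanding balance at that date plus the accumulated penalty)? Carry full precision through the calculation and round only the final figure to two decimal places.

Balance at month 3: €38,887.0000 × (1 + 0.0045)^3 = €39,414.3404…
After €19,800.00 payment: €39,414.3404… − €19,800.00 = €19,614.3404…
Balance at month 9: €19,614.3404… × (1 + 0.0045)^6 = €20,149.9213…
After €12,100.00 payment: €20,149.9213… − €12,100.00 = €8,049.9213…
Balance at month 11: €8,049.9213… × (1 + 0.0045)^2 = €8,122.5336…
Penalty: 11 × 0.5% × €38,887.00 = €2,138.79…
Final settlement = outstanding balance + penalty = €8,122.5336… + €2,138.79… = €10,261.32

€10,261.32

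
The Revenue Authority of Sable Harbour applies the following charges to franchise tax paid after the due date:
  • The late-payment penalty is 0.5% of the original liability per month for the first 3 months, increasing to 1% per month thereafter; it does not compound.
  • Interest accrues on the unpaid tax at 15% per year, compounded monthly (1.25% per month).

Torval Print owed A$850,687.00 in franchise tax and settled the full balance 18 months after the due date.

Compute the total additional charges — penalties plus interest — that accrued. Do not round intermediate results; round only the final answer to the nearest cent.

Penalty, months 1–3: 3 × 0.5% × A$850,687.00 = A$12,760.31…
Penalty, months 4–18: 15 × 1% × A$850,687.00 = A$127,603.05
Interest: A$850,687.00 × ((1 + 0.0125)^18 − 1) = A$850,687.00 × 0.2505774… = A$213,162.9317…
Penalties + interest = A$140,363.3550 + A$213,162.9317… = A$353,526.29

A$353,526.29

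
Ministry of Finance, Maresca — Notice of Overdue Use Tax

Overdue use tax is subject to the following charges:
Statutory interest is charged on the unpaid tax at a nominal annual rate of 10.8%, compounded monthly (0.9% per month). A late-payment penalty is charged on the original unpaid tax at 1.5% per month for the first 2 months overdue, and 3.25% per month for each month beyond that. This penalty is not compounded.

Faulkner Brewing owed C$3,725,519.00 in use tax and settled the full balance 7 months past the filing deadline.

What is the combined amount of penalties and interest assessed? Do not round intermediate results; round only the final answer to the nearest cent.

Penalty, months 1–2: 2 × 1.5% × C$3,725,519.00 = C$111,765.57
Penalty, months 3–7: 5 × 3.25% × C$3,725,519.00 = C$605,396.84…
Interest: C$3,725,519.00 × ((1 + 0.009)^7 − 1) = C$3,725,519.00 × 0.0647267… = C$241,140.7216…
Penalties + interest = C$717,162.4075 + C$241,140.7216… = C$958,303.13

C$958,303.13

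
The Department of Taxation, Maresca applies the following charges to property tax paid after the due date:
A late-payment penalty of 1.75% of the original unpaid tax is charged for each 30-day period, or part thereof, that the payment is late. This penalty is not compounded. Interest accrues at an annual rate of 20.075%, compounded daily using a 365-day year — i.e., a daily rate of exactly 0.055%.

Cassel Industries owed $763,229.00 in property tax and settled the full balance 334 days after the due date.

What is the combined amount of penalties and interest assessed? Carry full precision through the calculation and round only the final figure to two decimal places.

$314,140.93

Penalty periods: ⌈334/30⌉ = 12; penalty = 12 × 1.75% × $763,229.00 = $160,278.09
Interest: $763,229.00 × ((1 + 0.00055)^334 − 1) = $763,229.00 × 0.20159459… = $153,862.8385…
Penalties + interest = $160,278.0900 + $153,862.8385… = $314,140.93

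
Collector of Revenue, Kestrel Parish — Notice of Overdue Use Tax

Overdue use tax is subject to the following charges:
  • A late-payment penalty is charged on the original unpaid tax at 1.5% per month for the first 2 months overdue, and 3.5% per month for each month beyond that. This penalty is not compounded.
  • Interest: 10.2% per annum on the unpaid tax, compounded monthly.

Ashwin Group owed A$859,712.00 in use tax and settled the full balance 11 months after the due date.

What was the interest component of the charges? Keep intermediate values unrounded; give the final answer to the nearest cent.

Interest (10.2%/yr ÷ 12 = 0.85%/month): A$859,712.00 × ((1 + 0.0085)^11 − 1) = A$83,887.9664…

A$83,887.97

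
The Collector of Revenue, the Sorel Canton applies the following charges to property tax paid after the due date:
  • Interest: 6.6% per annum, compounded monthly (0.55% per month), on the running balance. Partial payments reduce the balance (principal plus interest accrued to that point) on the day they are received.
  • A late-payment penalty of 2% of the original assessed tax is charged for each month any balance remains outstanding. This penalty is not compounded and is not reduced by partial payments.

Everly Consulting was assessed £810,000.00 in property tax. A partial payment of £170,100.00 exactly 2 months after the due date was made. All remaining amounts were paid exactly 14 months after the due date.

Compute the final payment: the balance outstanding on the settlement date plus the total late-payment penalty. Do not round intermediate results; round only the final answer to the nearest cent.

Balance at month 2: £810,000.0000 × (1 + 0.0055)^2 = £818,934.5025
After £170,100.00 payment: £818,934.5025 − £170,100.00 = £648,834.5025
Balance at month 14: £648,834.5025 × (1 + 0.0055)^12 = £692,977.0232…
Penalty: 14 × 2% × £810,000.00 = £226,800.00
Final settlement = outstanding balance + penalty = £692,977.0232… + £226,800.00 = £919,777.02

£919,777.02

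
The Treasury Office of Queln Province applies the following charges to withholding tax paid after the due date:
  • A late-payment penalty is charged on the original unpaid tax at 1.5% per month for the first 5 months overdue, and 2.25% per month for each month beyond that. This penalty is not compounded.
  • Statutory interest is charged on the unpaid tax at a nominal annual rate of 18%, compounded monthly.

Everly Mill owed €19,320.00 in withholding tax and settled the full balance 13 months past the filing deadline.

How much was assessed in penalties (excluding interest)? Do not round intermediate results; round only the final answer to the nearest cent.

Penalty, months 1–5: 5 × 1.5% × €19,320.00 = €1,449.00
Penalty, months 6–13: 8 × 2.25% × €19,320.00 = €3,477.60
Total penalty = €1,449.00 + €3,477.60 = €4,926.60

€4,926.60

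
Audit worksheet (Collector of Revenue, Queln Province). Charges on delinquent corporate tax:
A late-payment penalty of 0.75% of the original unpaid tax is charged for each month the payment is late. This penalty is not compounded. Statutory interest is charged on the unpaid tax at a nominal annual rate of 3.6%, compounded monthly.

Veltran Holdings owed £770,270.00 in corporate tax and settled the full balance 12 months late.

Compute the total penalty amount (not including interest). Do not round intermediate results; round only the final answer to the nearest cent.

£69,324.30

Late-payment penalty: 12 × 0.75% × £770,270.00 = £69,324.30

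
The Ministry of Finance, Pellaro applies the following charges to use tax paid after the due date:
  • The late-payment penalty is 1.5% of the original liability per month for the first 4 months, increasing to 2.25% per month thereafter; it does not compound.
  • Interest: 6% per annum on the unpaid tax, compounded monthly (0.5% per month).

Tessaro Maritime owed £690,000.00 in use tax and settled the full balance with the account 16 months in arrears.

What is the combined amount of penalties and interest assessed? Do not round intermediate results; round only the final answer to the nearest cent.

£285,019.09

Penalty, months 1–4: 4 × 1.5% × £690,000.00 = £41,400.00
Penalty, months 5–16: 12 × 2.25% × £690,000.00 = £186,300.00
Interest: £690,000.00 × ((1 + 0.005)^16 − 1) = £690,000.00 × 0.0830712… = £57,319.0944…
Penalties + interest = £227,700.0000 + £57,319.0944… = £285,019.09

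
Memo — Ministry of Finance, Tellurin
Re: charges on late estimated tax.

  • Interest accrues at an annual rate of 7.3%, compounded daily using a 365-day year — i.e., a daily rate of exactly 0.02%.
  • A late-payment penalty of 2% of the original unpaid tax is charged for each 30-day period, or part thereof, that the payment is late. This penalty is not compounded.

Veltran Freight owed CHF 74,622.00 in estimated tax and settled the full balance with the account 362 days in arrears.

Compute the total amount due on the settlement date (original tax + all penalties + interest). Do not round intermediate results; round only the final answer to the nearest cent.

Penalty periods: ⌈362/30⌉ = 13; penalty = 13 × 2% × CHF 74,622.00 = CHF 19,401.72
Interest: CHF 74,622.00 × ((1 + 0.0002)^362 − 1) = CHF 74,622.00 × 0.07507751… = CHF 5,602.4339…
Total = CHF 74,622.00 + CHF 19,401.7200 + CHF 5,602.4339… = CHF 99,626.15

CHF 99,626.15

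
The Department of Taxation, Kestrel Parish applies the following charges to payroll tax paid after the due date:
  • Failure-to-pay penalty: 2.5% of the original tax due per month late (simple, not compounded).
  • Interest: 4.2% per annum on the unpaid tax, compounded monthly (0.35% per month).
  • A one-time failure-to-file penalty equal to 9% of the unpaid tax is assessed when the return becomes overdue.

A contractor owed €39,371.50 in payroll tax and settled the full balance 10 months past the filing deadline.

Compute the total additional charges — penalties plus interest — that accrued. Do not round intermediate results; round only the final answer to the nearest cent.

Failure-to-file penalty: 9% × €39,371.50 = €3,543.44…
Failure-to-pay penalty: 10 × 2.5% × €39,371.50 = €9,842.88…
Interest: €39,371.50 × ((1 + 0.0035)^10 − 1) = €39,371.50 × 0.0355564… = €1,399.9099…
Penalties + interest = €13,386.3100 + €1,399.9099… = €14,786.22

€14,786.22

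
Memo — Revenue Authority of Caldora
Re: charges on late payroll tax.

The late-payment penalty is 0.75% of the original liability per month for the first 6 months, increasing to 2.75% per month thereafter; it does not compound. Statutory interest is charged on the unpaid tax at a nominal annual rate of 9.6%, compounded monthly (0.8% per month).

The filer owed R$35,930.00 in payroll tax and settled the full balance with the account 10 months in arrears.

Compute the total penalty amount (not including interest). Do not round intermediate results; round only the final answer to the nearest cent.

Penalty, months 1–6: 6 × 0.75% × R$35,930.00 = R$1,616.85
Penalty, months 7–10: 4 × 2.75% × R$35,930.00 = R$3,952.30
Total penalty = R$1,616.85 + R$3,952.30 = R$5,569.15

R$5,569.15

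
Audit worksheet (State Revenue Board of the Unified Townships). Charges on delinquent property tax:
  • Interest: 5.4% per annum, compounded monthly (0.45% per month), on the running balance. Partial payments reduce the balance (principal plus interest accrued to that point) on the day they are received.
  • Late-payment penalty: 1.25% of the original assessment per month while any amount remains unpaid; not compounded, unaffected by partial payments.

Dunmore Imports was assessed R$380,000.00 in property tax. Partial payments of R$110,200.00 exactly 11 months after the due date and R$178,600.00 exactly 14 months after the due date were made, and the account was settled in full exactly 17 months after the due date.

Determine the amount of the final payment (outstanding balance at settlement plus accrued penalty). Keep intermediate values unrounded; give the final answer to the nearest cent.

Balance at month 11: R$380,000.0000 × (1 + 0.0045)^11 = R$399,238.9903…
After R$110,200.00 payment: R$399,238.9903… − R$110,200.00 = R$289,038.9903…
Balance at month 14: R$289,038.9903… × (1 + 0.0045)^3 = R$292,958.6021…
After R$178,600.00 payment: R$292,958.6021… − R$178,600.00 = R$114,358.6021…
Balance at month 17: R$114,358.6021… × (1 + 0.0045)^3 = R$115,909.4009…
Penalty: 17 × 1.25% × R$380,000.00 = R$80,750.00
Final settlement = outstanding balance + penalty = R$115,909.4009… + R$80,750.00 = R$196,659.40

R$196,659.40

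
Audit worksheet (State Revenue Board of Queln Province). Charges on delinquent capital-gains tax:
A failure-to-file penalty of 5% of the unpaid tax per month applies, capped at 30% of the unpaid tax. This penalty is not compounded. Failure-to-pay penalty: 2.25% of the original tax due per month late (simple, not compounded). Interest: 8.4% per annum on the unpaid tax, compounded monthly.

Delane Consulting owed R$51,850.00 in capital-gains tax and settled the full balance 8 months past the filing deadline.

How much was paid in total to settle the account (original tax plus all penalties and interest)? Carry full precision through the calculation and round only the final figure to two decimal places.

Failure-to-file: 8 × 5% × R$51,850.00 = R$20,740.00, capped at 30% × R$51,850.00 = R$15,555.00
Failure-to-pay penalty: 8 × 2.25% × R$51,850.00 = R$9,333.00
Interest (8.4%/yr ÷ 12 = 0.7%/month): R$51,850.00 × ((1 + 0.007)^8 − 1) = R$2,975.7429…
Total = R$51,850.00 + R$24,888.0000 + R$2,975.7429… = R$79,713.74

R$79,713.74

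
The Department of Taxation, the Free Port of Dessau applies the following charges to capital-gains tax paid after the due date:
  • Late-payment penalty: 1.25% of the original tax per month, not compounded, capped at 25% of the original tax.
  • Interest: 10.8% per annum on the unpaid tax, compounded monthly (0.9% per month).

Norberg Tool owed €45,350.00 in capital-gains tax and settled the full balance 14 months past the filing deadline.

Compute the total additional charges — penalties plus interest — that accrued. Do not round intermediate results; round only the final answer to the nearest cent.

€13,996.96

Penalty: 14 × 1.25% × €45,350.00 = €7,936.25 (below the 25% cap of €11,337.50)
Interest: €45,350.00 × ((1 + 0.009)^14 − 1) = €45,350.00 × 0.1336430… = €6,060.7120…
Penalties + interest = €7,936.2500 + €6,060.7120… = €13,996.96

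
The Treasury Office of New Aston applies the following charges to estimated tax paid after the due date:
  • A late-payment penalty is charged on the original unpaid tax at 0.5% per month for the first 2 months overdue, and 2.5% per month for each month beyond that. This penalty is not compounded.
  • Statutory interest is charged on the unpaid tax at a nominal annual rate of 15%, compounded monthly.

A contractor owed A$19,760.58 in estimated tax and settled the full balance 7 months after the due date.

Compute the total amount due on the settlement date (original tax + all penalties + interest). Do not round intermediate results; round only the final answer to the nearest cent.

Penalty, months 1–2: 2 × 0.5% × A$19,760.58 = A$197.61…
Penalty, months 3–7: 5 × 2.5% × A$19,760.58 = A$2,470.07…
Interest (15%/yr ÷ 12 = 1.25%/month): A$19,760.58 × ((1 + 0.0125)^7 − 1) = A$1,795.2580…
Total = A$19,760.58 + A$2,667.6783 + A$1,795.2580… = A$24,223.52

A$24,223.52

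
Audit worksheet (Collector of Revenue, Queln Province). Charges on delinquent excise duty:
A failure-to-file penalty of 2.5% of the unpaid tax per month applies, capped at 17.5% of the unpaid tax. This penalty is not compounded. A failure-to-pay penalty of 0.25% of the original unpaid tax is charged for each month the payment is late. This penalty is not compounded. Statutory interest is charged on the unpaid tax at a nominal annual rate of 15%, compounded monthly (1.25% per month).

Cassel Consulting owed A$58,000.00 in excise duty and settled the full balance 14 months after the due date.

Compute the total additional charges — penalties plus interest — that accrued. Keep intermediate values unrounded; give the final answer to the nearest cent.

A$23,197.38

Failure-to-file: 14 × 2.5% × A$58,000.00 = A$20,300.00, capped at 17.5% × A$58,000.00 = A$10,150.00
Failure-to-pay penalty: 14 × 0.25% × A$58,000.00 = A$2,030.00
Interest: A$58,000.00 × ((1 + 0.0125)^14 − 1) = A$58,000.00 × 0.1899547… = A$11,017.3754…
Penalties + interest = A$12,180.0000 + A$11,017.3754… = A$23,197.38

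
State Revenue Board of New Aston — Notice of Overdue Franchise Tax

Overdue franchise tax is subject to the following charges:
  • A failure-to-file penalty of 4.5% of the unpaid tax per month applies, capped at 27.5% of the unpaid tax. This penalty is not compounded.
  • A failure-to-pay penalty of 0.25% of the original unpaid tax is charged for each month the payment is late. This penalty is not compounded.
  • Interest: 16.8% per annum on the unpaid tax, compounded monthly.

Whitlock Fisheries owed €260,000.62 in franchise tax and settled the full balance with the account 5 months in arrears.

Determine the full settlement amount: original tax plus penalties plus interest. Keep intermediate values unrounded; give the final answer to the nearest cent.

Failure-to-file: 5 × 4.5% × €260,000.62 = €58,500.14… (under the 27.5% cap)
Failure-to-pay penalty = 0.25% × €260,000.62 × 5 mo = €3,250.01…
Interest (16.8%/yr ÷ 12 = 1.4%/month): €260,000.62 × ((1 + 0.014)^5 − 1) = €18,716.8291…
Total = €260,000.62 + €61,750.1473… + €18,716.8291… = €340,467.60

€340,467.60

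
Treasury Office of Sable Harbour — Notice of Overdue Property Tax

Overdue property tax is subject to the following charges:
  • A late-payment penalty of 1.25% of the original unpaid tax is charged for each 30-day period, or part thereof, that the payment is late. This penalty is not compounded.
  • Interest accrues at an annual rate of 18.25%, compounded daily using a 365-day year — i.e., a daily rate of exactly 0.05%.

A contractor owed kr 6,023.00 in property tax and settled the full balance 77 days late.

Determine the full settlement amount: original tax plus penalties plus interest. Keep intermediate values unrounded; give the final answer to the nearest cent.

Penalty periods: ⌈77/30⌉ = 3; penalty = 3 × 1.25% × kr 6,023.00 = kr 225.86…
Interest: kr 6,023.00 × ((1 + 0.0005)^77 − 1) = kr 6,023.00 × 0.03924073… = kr 236.3469…
Total = kr 6,023.00 + kr 225.8625 + kr 236.3469… = kr 6,485.21

kr 6,485.21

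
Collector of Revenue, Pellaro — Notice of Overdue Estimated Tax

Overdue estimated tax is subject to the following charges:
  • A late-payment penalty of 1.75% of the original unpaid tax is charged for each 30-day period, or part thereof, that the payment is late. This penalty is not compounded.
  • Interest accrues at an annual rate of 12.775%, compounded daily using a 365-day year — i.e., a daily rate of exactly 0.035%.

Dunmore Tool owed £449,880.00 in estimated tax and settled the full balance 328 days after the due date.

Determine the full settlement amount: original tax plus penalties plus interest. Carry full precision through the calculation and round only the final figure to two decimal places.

£591,199.26

Penalty periods: ⌈328/30⌉ = 11; penalty = 11 × 1.75% × £449,880.00 = £86,601.90
Interest: £449,880.00 × ((1 + 0.00035)^328 − 1) = £449,880.00 × 0.12162656… = £54,717.3554…
Total = £449,880.00 + £86,601.9000 + £54,717.3554… = £591,199.26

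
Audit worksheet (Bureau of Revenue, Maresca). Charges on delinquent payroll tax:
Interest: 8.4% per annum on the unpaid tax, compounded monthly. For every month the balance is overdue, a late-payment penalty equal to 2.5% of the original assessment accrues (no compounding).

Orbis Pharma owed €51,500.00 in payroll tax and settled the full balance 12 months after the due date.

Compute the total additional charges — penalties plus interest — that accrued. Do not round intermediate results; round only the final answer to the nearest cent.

Late-payment penalty: 12 × 2.5% × €51,500.00 = €15,450.00
Interest (8.4%/yr ÷ 12 = 0.7%/month): €51,500.00 × ((1 + 0.007)^12 − 1) = €4,496.4991…
Penalties + interest = €15,450.0000 + €4,496.4991… = €19,946.50

€19,946.50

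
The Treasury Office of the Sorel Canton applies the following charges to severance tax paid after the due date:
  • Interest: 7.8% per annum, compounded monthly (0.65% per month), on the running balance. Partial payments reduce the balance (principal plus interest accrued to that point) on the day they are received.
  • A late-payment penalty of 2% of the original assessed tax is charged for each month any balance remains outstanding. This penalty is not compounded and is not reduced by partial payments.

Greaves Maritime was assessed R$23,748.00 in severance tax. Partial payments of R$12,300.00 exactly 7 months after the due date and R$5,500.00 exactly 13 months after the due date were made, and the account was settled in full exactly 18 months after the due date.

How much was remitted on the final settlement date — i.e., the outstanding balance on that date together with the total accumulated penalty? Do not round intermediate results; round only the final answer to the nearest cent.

Balance at month 7: R$23,748.0000 × (1 + 0.0065)^7 = R$24,849.8342…
After R$12,300.00 payment: R$24,849.8342… − R$12,300.00 = R$12,549.8342…
Balance at month 13: R$12,549.8342… × (1 + 0.0065)^6 = R$13,047.3004…
After R$5,500.00 payment: R$13,047.3004… − R$5,500.00 = R$7,547.3004…
Balance at month 18: R$7,547.3004… × (1 + 0.0065)^5 = R$7,795.7972…
Penalty: 18 × 2% × R$23,748.00 = R$8,549.28
Final settlement = outstanding balance + penalty = R$7,795.7972… + R$8,549.28 = R$16,345.08

R$16,345.08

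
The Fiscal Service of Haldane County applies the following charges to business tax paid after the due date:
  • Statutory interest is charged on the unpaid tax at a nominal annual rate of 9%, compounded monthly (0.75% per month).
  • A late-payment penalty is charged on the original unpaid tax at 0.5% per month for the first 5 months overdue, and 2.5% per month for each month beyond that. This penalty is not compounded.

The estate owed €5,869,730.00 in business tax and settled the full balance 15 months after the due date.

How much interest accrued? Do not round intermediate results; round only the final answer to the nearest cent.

€696,165.21

Interest: €5,869,730.00 × ((1 + 0.0075)^15 − 1) = €5,869,730.00 × 0.1186026… = €696,165.2054…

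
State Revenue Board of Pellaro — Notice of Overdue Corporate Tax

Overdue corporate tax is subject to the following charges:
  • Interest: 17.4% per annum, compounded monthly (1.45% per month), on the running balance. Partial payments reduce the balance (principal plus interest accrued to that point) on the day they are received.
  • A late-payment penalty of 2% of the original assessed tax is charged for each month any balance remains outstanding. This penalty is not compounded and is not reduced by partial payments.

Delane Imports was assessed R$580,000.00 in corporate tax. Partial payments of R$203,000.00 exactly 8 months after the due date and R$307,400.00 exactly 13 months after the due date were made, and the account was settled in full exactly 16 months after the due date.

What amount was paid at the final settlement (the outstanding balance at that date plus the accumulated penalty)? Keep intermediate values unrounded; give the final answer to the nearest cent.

Balance at month 8: R$580,000.0000 × (1 + 0.0145)^8 = R$650,795.2950…
After R$203,000.00 payment: R$650,795.2950… − R$203,000.00 = R$447,795.2950…
Balance at month 13: R$447,795.2950… × (1 + 0.0145)^5 = R$481,215.6944…
After R$307,400.00 payment: R$481,215.6944… − R$307,400.00 = R$173,815.6944…
Balance at month 16: R$173,815.6944… × (1 + 0.0145)^3 = R$181,486.8412…
Penalty: 16 × 2% × R$580,000.00 = R$185,600.00
Final settlement = outstanding balance + penalty = R$181,486.8412… + R$185,600.00 = R$367,086.84

R$367,086.84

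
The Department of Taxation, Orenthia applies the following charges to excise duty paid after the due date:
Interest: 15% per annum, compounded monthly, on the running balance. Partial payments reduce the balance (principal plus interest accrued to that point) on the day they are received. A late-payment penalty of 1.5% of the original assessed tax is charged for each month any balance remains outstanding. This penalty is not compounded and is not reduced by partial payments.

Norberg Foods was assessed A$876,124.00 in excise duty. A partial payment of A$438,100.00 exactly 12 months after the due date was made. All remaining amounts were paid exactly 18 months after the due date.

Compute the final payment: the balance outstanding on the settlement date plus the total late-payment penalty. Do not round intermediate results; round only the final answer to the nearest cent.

Monthly rate = 15% ÷ 12 = 1.25%
Balance at month 12: A$876,124.0000 × (1 + 0.0125)^12 = A$1,016,964.8911…
After A$438,100.00 payment: A$1,016,964.8911… − A$438,100.00 = A$578,864.8911…
Balance at month 18: A$578,864.8911… × (1 + 0.0125)^6 = A$623,659.2975…
Penalty: 18 × 1.5% × A$876,124.00 = A$236,553.48
Final settlement = outstanding balance + penalty = A$623,659.2975… + A$236,553.48 = A$860,212.78

A$860,212.78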